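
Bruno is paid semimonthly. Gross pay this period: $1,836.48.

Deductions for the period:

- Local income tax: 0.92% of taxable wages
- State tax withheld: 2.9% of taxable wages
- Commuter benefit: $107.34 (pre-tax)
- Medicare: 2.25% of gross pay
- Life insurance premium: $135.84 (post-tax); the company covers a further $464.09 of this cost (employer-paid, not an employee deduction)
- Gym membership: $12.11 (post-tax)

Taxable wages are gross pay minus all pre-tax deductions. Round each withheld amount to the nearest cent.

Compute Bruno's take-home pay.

$1,473.81

Commuter benefit: $107.34
Taxable wages = $1,836.48 − $107.34 = $1,729.14
State tax withheld: $1,729.14 × 0.029 = $50.15
Local income tax: $1,729.14 × 0.0092 = $15.91
Medicare: $1,836.48 × 0.0225 = $41.32
Life insurance premium: $135.84
Gym membership: $12.11
(Employer's $464.09 toward life insurance premium is not withheld from the employee.)
Total deductions = $107.34 + $50.15 + $15.91 + $41.32 + $135.84 + $12.11 = $362.67
Net pay = $1,836.48 − $362.67 = $1,473.81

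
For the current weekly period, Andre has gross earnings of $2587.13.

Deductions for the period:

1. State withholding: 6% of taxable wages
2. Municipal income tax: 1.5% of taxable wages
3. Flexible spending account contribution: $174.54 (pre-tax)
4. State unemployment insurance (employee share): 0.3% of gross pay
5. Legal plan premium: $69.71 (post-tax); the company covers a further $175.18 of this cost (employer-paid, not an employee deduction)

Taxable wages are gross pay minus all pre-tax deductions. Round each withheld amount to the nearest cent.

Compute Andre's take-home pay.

Flexible spending account contribution: $174.54
Taxable wages = $2587.13 − $174.54 = $2412.59
State withholding: $2412.59 × 0.06 = $144.76
Municipal income tax: $2412.59 × 0.015 = $36.19
State unemployment insurance (employee share): $2587.13 × 0.003 = $7.76
Legal plan premium: $69.71
(Employer's $175.18 toward legal plan premium is not withheld from the employee.)
Total deductions = $174.54 + $144.76 + $36.19 + $7.76 + $69.71 = $432.96
Net pay = $2587.13 − $432.96 = $2154.17

$2154.17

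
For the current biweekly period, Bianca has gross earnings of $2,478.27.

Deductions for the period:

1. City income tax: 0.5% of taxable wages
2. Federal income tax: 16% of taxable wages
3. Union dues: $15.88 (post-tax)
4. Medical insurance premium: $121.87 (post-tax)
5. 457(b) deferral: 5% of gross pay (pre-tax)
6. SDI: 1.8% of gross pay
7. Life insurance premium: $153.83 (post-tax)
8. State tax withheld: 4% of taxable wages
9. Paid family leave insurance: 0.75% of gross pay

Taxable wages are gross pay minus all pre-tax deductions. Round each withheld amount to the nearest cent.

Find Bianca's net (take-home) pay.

$1,516.94

457(b) deferral: $2,478.27 × 0.05 = $123.91
Taxable wages = $2,478.27 − $123.91 = $2,354.36
State tax withheld: $2,354.36 × 0.04 = $94.17
Federal income tax: $2,354.36 × 0.16 = $376.70
City income tax: $2,354.36 × 0.005 = $11.77
Paid family leave insurance: $2,478.27 × 0.0075 = $18.59
SDI: $2,478.27 × 0.018 = $44.61
Medical insurance premium: $121.87
Life insurance premium: $153.83
Union dues: $15.88
Total deductions = $123.91 + $94.17 + $376.70 + $11.77 + $18.59 + $44.61 + $121.87 + $153.83 + $15.88 = $961.33
Net pay = $2,478.27 − $961.33 = $1,516.94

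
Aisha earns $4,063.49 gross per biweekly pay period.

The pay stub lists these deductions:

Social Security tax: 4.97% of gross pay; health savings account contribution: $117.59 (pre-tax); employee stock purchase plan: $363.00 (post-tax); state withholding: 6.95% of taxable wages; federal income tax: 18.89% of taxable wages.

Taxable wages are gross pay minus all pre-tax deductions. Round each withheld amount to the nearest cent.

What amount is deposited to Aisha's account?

Health savings account contribution: $117.59
Taxable wages = $4,063.49 − $117.59 = $3,945.90
State withholding: $3,945.90 × 0.0695 = $274.24
Federal income tax: $3,945.90 × 0.1889 = $745.38
Social Security tax: $4,063.49 × 0.0497 = $201.96
Employee stock purchase plan: $363.00
Total deductions = $117.59 + $274.24 + $745.38 + $201.96 + $363.00 = $1,702.17
Net pay = $4,063.49 − $1,702.17 = $2,361.32

$2,361.32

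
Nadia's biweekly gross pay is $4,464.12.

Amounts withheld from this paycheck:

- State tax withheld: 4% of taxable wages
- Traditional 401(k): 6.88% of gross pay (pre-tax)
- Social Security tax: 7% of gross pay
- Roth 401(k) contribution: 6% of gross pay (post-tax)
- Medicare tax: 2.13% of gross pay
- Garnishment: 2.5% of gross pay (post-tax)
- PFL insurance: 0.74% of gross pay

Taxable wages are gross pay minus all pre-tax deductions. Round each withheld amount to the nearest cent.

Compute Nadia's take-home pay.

Traditional 401(k): $4,464.12 × 0.0688 = $307.13
Taxable wages = $4,464.12 − $307.13 = $4,156.99
State tax withheld: $4,156.99 × 0.04 = $166.28
Medicare tax: $4,464.12 × 0.0213 = $95.09
PFL insurance: $4,464.12 × 0.0074 = $33.03
Social Security tax: $4,464.12 × 0.07 = $312.49
Roth 401(k) contribution: $4,464.12 × 0.06 = $267.85
Garnishment: $4,464.12 × 0.025 = $111.60
Total deductions = $307.13 + $166.28 + $95.09 + $33.03 + $312.49 + $267.85 + $111.60 = $1,293.47
Net pay = $4,464.12 − $1,293.47 = $3,170.65

$3,170.65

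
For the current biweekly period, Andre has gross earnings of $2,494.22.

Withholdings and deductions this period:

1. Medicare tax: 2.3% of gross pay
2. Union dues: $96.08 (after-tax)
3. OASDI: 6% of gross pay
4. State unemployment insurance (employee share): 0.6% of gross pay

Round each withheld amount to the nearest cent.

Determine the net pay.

$2,176.15

OASDI: $2,494.22 × 0.06 = $149.65
Medicare tax: $2,494.22 × 0.023 = $57.37
State unemployment insurance (employee share): $2,494.22 × 0.006 = $14.97
Union dues: $96.08
Total deductions = $149.65 + $57.37 + $14.97 + $96.08 = $318.07
Net pay = $2,494.22 − $318.07 = $2,176.15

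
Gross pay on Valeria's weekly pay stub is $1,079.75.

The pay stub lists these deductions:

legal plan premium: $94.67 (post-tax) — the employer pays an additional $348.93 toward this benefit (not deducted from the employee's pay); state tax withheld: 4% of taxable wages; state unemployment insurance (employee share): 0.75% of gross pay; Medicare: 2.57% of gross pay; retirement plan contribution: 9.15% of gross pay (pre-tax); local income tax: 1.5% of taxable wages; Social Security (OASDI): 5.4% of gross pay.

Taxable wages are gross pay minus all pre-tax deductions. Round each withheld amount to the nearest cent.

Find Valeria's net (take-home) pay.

$738.17

Retirement plan contribution: $1,079.75 × 0.0915 = $98.80
Taxable wages = $1,079.75 − $98.80 = $980.95
State tax withheld: $980.95 × 0.04 = $39.24
Local income tax: $980.95 × 0.015 = $14.71
Medicare: $1,079.75 × 0.0257 = $27.75
Social Security (OASDI): $1,079.75 × 0.054 = $58.31
State unemployment insurance (employee share): $1,079.75 × 0.0075 = $8.10
Legal plan premium: $94.67
(Employer's $348.93 toward legal plan premium is not withheld from the employee.)
Total deductions = $98.80 + $39.24 + $14.71 + $27.75 + $58.31 + $8.10 + $94.67 = $341.58
Net pay = $1,079.75 − $341.58 = $738.17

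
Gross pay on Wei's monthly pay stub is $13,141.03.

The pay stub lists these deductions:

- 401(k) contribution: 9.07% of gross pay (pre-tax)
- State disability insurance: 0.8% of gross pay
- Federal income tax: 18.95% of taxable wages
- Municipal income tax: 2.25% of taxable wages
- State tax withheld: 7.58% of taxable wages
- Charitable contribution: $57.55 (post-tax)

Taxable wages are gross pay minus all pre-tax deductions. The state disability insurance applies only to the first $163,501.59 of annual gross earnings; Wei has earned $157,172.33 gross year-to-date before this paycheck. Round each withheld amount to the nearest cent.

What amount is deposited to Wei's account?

$8,402.00

401(k) contribution: $13,141.03 × 0.0907 = $1,191.89
Taxable wages = $13,141.03 − $1,191.89 = $11,949.14
Municipal income tax: $11,949.14 × 0.0225 = $268.86
State tax withheld: $11,949.14 × 0.0758 = $905.74
Federal income tax: $11,949.14 × 0.1895 = $2,264.36
State disability insurance: only $163,501.59 − $157,172.33 = $6,329.26 of this check is subject → $6,329.26 × 0.008 = $50.63
Charitable contribution: $57.55
Total deductions = $1,191.89 + $268.86 + $905.74 + $2,264.36 + $50.63 + $57.55 = $4,739.03
Net pay = $13,141.03 − $4,739.03 = $8,402.00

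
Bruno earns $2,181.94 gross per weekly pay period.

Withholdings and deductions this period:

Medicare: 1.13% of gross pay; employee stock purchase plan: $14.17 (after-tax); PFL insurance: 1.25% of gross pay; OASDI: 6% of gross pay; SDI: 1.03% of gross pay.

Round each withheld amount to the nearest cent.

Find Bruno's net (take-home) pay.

$1,962.45

OASDI: $2,181.94 × 0.06 = $130.92
PFL insurance: $2,181.94 × 0.0125 = $27.27
SDI: $2,181.94 × 0.0103 = $22.47
Medicare: $2,181.94 × 0.0113 = $24.66
Employee stock purchase plan: $14.17
Total deductions = $130.92 + $27.27 + $22.47 + $24.66 + $14.17 = $219.49
Net pay = $2,181.94 − $219.49 = $1,962.45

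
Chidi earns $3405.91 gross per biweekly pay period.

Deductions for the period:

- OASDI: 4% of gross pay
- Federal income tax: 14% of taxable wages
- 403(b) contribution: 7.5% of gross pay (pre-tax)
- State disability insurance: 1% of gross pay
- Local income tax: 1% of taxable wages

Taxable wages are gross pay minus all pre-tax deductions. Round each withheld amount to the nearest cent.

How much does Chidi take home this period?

403(b) contribution: $3405.91 × 0.075 = $255.44
Taxable wages = $3405.91 − $255.44 = $3150.47
Federal income tax: $3150.47 × 0.14 = $441.07
Local income tax: $3150.47 × 0.01 = $31.50
OASDI: $3405.91 × 0.04 = $136.24
State disability insurance: $3405.91 × 0.01 = $34.06
Total deductions = $255.44 + $441.07 + $31.50 + $136.24 + $34.06 = $898.31
Net pay = $3405.91 − $898.31 = $2507.60

$2507.60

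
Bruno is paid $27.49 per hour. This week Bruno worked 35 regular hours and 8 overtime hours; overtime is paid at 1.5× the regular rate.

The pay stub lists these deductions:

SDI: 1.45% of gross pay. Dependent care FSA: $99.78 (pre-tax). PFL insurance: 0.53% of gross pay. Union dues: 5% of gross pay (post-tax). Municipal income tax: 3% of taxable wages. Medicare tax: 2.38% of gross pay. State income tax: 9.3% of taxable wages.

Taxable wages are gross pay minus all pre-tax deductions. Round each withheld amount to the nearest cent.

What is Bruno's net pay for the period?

$924.67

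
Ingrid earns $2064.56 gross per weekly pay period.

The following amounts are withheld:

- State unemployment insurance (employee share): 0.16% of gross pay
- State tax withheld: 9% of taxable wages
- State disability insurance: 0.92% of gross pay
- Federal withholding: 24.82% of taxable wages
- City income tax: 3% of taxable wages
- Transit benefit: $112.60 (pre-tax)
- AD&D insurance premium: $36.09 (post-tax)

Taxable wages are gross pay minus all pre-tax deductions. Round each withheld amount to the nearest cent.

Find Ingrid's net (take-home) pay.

$1174.86

Transit benefit: $112.60
Taxable wages = $2064.56 − $112.60 = $1951.96
City income tax: $1951.96 × 0.03 = $58.56
Federal withholding: $1951.96 × 0.2482 = $484.48
State tax withheld: $1951.96 × 0.09 = $175.68
State disability insurance: $2064.56 × 0.0092 = $18.99
State unemployment insurance (employee share): $2064.56 × 0.0016 = $3.30
AD&D insurance premium: $36.09
Total deductions = $112.60 + $58.56 + $484.48 + $175.68 + $18.99 + $3.30 + $36.09 = $889.70
Net pay = $2064.56 − $889.70 = $1174.86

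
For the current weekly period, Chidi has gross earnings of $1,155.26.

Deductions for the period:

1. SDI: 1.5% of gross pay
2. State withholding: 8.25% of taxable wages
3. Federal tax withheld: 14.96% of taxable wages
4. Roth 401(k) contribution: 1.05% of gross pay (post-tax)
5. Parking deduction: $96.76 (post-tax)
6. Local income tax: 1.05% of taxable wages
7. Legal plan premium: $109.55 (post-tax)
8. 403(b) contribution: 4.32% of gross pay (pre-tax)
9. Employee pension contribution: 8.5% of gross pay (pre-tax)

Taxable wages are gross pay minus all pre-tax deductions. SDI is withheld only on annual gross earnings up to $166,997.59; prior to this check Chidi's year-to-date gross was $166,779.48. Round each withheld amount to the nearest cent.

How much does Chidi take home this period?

Employee pension contribution: $1,155.26 × 0.085 = $98.20
403(b) contribution: $1,155.26 × 0.0432 = $49.91
Pre-tax total = $98.20 + $49.91 = $148.11
Taxable wages = $1,155.26 − $148.11 = $1,007.15
State withholding: $1,007.15 × 0.0825 = $83.09
Federal tax withheld: $1,007.15 × 0.1496 = $150.67
Local income tax: $1,007.15 × 0.0105 = $10.58
SDI: only $166,997.59 − $166,779.48 = $218.11 of this check is subject → $218.11 × 0.015 = $3.27
Roth 401(k) contribution: $1,155.26 × 0.0105 = $12.13
Parking deduction: $96.76
Legal plan premium: $109.55
Total deductions = $98.20 + $49.91 + $83.09 + $150.67 + $10.58 + $3.27 + $12.13 + $96.76 + $109.55 = $614.16
Net pay = $1,155.26 − $614.16 = $541.10

$541.10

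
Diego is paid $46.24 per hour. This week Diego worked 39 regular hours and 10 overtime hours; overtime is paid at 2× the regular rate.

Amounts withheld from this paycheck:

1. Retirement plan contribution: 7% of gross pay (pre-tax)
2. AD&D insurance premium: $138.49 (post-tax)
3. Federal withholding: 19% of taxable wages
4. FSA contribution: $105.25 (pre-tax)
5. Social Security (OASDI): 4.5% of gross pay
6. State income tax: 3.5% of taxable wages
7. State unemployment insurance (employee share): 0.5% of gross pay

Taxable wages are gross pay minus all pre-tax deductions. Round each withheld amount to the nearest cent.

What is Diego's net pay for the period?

$1,609.85

Regular pay: 39 × $46.24 = $1,803.36
Overtime pay: 10 × $46.24 × 2 = $924.80
Gross pay = $1,803.36 + $924.80 = $2,728.16
FSA contribution: $105.25
Retirement plan contribution: $2,728.16 × 0.07 = $190.97
Pre-tax total = $105.25 + $190.97 = $296.22
Taxable wages = $2,728.16 − $296.22 = $2,431.94
State income tax: $2,431.94 × 0.035 = $85.12
Federal withholding: $2,431.94 × 0.19 = $462.07
State unemployment insurance (employee share): $2,728.16 × 0.005 = $13.64
Social Security (OASDI): $2,728.16 × 0.045 = $122.77
AD&D insurance premium: $138.49
Total deductions = $105.25 + $190.97 + $85.12 + $462.07 + $13.64 + $122.77 + $138.49 = $1,118.31
Net pay = $2,728.16 − $1,118.31 = $1,609.85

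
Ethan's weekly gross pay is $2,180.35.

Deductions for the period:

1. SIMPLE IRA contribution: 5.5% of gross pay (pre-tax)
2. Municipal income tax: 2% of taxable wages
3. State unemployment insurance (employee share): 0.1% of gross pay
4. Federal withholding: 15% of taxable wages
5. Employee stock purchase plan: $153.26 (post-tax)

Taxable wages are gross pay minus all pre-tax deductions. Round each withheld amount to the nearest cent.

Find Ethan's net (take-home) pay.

$1,554.72

SIMPLE IRA contribution: $2,180.35 × 0.055 = $119.92
Taxable wages = $2,180.35 − $119.92 = $2,060.43
Federal withholding: $2,060.43 × 0.15 = $309.06
Municipal income tax: $2,060.43 × 0.02 = $41.21
State unemployment insurance (employee share): $2,180.35 × 0.001 = $2.18
Employee stock purchase plan: $153.26
Total deductions = $119.92 + $309.06 + $41.21 + $2.18 + $153.26 = $625.63
Net pay = $2,180.35 − $625.63 = $1,554.72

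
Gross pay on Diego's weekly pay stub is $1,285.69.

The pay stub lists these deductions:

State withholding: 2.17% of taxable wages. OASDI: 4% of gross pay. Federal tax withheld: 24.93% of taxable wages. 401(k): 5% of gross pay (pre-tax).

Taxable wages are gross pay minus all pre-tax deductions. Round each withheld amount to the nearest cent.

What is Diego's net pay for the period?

401(k): $1,285.69 × 0.05 = $64.28
Taxable wages = $1,285.69 − $64.28 = $1,221.41
State withholding: $1,221.41 × 0.0217 = $26.50
Federal tax withheld: $1,221.41 × 0.2493 = $304.50
OASDI: $1,285.69 × 0.04 = $51.43
Total deductions = $64.28 + $26.50 + $304.50 + $51.43 = $446.71
Net pay = $1,285.69 − $446.71 = $838.98

$838.98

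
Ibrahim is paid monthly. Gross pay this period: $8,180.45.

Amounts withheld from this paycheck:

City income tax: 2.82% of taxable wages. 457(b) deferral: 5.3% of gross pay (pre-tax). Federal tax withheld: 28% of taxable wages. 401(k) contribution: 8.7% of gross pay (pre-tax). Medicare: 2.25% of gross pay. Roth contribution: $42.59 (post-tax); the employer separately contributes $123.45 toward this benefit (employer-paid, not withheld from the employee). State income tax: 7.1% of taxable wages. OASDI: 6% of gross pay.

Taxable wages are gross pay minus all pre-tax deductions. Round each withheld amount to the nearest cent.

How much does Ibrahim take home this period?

457(b) deferral: $8,180.45 × 0.053 = $433.56
401(k) contribution: $8,180.45 × 0.087 = $711.70
Pre-tax total = $433.56 + $711.70 = $1,145.26
Taxable wages = $8,180.45 − $1,145.26 = $7,035.19
Federal tax withheld: $7,035.19 × 0.28 = $1,969.85
State income tax: $7,035.19 × 0.071 = $499.50
City income tax: $7,035.19 × 0.0282 = $198.39
Medicare: $8,180.45 × 0.0225 = $184.06
OASDI: $8,180.45 × 0.06 = $490.83
Roth contribution: $42.59
(Employer's $123.45 toward Roth contribution is not withheld from the employee.)
Total deductions = $433.56 + $711.70 + $1,969.85 + $499.50 + $198.39 + $184.06 + $490.83 + $42.59 = $4,530.48
Net pay = $8,180.45 − $4,530.48 = $3,649.97

$3,649.97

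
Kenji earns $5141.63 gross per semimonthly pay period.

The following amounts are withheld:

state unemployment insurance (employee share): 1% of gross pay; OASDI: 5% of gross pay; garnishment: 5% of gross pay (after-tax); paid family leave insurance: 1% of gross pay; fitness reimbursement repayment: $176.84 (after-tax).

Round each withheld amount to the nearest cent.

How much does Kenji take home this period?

$4347.79

State unemployment insurance (employee share): $5141.63 × 0.01 = $51.42
OASDI: $5141.63 × 0.05 = $257.08
Paid family leave insurance: $5141.63 × 0.01 = $51.42
Fitness reimbursement repayment: $176.84
Garnishment: $5141.63 × 0.05 = $257.08
Total deductions = $51.42 + $257.08 + $51.42 + $176.84 + $257.08 = $793.84
Net pay = $5141.63 − $793.84 = $4347.79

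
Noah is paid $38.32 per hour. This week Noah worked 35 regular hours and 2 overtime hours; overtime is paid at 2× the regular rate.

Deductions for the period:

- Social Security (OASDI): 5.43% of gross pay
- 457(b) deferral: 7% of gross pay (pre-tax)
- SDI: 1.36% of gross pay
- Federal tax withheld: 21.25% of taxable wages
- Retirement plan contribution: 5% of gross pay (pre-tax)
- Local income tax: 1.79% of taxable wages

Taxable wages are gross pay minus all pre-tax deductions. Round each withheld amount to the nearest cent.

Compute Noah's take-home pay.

$910.67

Regular pay: 35 × $38.32 = $1341.20
Overtime pay: 2 × $38.32 × 2 = $153.28
Gross pay = $1341.20 + $153.28 = $1494.48
Retirement plan contribution: $1494.48 × 0.05 = $74.72
457(b) deferral: $1494.48 × 0.07 = $104.61
Pre-tax total = $74.72 + $104.61 = $179.33
Taxable wages = $1494.48 − $179.33 = $1315.15
Local income tax: $1315.15 × 0.0179 = $23.54
Federal tax withheld: $1315.15 × 0.2125 = $279.47
Social Security (OASDI): $1494.48 × 0.0543 = $81.15
SDI: $1494.48 × 0.0136 = $20.32
Total deductions = $74.72 + $104.61 + $23.54 + $279.47 + $81.15 + $20.32 = $583.81
Net pay = $1494.48 − $583.81 = $910.67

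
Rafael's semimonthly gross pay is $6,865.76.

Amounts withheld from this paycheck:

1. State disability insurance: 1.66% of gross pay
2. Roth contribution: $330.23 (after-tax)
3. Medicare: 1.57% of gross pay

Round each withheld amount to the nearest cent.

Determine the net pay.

State disability insurance: $6,865.76 × 0.0166 = $113.97
Medicare: $6,865.76 × 0.0157 = $107.79
Roth contribution: $330.23
Total deductions = $113.97 + $107.79 + $330.23 = $551.99
Net pay = $6,865.76 − $551.99 = $6,313.77

$6,313.77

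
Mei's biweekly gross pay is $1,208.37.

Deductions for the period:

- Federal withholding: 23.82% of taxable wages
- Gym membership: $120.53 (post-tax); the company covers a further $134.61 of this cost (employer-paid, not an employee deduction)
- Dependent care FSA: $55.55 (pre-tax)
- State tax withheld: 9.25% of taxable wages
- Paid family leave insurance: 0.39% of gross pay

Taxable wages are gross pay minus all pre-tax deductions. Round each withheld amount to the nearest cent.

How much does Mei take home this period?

Dependent care FSA: $55.55
Taxable wages = $1,208.37 − $55.55 = $1,152.82
State tax withheld: $1,152.82 × 0.0925 = $106.64
Federal withholding: $1,152.82 × 0.2382 = $274.60
Paid family leave insurance: $1,208.37 × 0.0039 = $4.71
Gym membership: $120.53
(Employer's $134.61 toward gym membership is not withheld from the employee.)
Total deductions = $55.55 + $106.64 + $274.60 + $4.71 + $120.53 = $562.03
Net pay = $1,208.37 − $562.03 = $646.34

$646.34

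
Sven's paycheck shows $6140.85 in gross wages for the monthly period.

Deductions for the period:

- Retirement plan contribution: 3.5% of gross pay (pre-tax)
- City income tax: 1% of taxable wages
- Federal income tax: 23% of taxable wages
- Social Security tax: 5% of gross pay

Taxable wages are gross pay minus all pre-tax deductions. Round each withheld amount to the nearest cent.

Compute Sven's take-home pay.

$4196.66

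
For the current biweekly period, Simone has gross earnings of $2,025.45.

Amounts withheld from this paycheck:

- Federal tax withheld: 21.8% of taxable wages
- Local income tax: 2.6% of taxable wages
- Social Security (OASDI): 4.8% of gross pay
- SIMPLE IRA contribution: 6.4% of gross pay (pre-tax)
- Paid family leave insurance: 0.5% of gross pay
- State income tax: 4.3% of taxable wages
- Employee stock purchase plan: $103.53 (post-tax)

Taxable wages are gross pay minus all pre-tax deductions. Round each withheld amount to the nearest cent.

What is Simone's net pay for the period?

SIMPLE IRA contribution: $2,025.45 × 0.064 = $129.63
Taxable wages = $2,025.45 − $129.63 = $1,895.82
Local income tax: $1,895.82 × 0.026 = $49.29
Federal tax withheld: $1,895.82 × 0.218 = $413.29
State income tax: $1,895.82 × 0.043 = $81.52
Social Security (OASDI): $2,025.45 × 0.048 = $97.22
Paid family leave insurance: $2,025.45 × 0.005 = $10.13
Employee stock purchase plan: $103.53
Total deductions = $129.63 + $49.29 + $413.29 + $81.52 + $97.22 + $10.13 + $103.53 = $884.61
Net pay = $2,025.45 − $884.61 = $1,140.84

$1,140.84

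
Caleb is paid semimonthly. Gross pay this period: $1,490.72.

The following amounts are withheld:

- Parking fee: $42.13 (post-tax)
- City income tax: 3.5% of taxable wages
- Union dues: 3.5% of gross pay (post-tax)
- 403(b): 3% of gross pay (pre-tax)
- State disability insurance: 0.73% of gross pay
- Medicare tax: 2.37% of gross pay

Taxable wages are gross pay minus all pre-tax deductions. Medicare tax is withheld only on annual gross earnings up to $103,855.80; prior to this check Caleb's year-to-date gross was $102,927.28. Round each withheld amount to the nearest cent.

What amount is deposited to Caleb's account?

403(b): $1,490.72 × 0.03 = $44.72
Taxable wages = $1,490.72 − $44.72 = $1,446.00
City income tax: $1,446.00 × 0.035 = $50.61
State disability insurance: $1,490.72 × 0.0073 = $10.88
Medicare tax: only $103,855.80 − $102,927.28 = $928.52 of this check is subject → $928.52 × 0.0237 = $22.01
Parking fee: $42.13
Union dues: $1,490.72 × 0.035 = $52.18
Total deductions = $44.72 + $50.61 + $10.88 + $22.01 + $42.13 + $52.18 = $222.53
Net pay = $1,490.72 − $222.53 = $1,268.19

$1,268.19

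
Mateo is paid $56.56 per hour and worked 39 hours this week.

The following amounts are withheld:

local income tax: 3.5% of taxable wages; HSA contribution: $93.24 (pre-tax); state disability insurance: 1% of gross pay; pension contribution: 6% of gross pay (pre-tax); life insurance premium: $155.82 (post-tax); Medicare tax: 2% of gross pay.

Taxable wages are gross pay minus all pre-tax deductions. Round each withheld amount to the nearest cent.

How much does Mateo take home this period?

Gross pay: 39 × $56.56 = $2,205.84
HSA contribution: $93.24
Pension contribution: $2,205.84 × 0.06 = $132.35
Pre-tax total = $93.24 + $132.35 = $225.59
Taxable wages = $2,205.84 − $225.59 = $1,980.25
Local income tax: $1,980.25 × 0.035 = $69.31
State disability insurance: $2,205.84 × 0.01 = $22.06
Medicare tax: $2,205.84 × 0.02 = $44.12
Life insurance premium: $155.82
Total deductions = $93.24 + $132.35 + $69.31 + $22.06 + $44.12 + $155.82 = $516.90
Net pay = $2,205.84 − $516.90 = $1,688.94

$1,688.94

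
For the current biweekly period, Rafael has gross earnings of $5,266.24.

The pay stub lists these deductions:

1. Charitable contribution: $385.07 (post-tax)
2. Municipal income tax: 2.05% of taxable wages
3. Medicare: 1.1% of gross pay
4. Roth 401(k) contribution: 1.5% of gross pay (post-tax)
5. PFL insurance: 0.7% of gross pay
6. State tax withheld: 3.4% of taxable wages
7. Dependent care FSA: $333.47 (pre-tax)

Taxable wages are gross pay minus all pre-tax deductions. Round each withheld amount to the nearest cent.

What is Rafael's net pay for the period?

Dependent care FSA: $333.47
Taxable wages = $5,266.24 − $333.47 = $4,932.77
State tax withheld: $4,932.77 × 0.034 = $167.71
Municipal income tax: $4,932.77 × 0.0205 = $101.12
PFL insurance: $5,266.24 × 0.007 = $36.86
Medicare: $5,266.24 × 0.011 = $57.93
Charitable contribution: $385.07
Roth 401(k) contribution: $5,266.24 × 0.015 = $78.99
Total deductions = $333.47 + $167.71 + $101.12 + $36.86 + $57.93 + $385.07 + $78.99 = $1,161.15
Net pay = $5,266.24 − $1,161.15 = $4,105.09

$4,105.09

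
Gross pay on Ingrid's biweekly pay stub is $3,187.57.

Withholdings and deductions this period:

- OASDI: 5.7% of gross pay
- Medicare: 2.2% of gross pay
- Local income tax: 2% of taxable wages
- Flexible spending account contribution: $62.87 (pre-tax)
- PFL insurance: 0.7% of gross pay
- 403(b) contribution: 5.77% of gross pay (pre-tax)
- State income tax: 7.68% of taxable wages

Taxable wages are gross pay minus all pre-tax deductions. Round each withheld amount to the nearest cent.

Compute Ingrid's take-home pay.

403(b) contribution: $3,187.57 × 0.0577 = $183.92
Flexible spending account contribution: $62.87
Pre-tax total = $183.92 + $62.87 = $246.79
Taxable wages = $3,187.57 − $246.79 = $2,940.78
State income tax: $2,940.78 × 0.0768 = $225.85
Local income tax: $2,940.78 × 0.02 = $58.82
Medicare: $3,187.57 × 0.022 = $70.13
OASDI: $3,187.57 × 0.057 = $181.69
PFL insurance: $3,187.57 × 0.007 = $22.31
Total deductions = $183.92 + $62.87 + $225.85 + $58.82 + $70.13 + $181.69 + $22.31 = $805.59
Net pay = $3,187.57 − $805.59 = $2,381.98

$2,381.98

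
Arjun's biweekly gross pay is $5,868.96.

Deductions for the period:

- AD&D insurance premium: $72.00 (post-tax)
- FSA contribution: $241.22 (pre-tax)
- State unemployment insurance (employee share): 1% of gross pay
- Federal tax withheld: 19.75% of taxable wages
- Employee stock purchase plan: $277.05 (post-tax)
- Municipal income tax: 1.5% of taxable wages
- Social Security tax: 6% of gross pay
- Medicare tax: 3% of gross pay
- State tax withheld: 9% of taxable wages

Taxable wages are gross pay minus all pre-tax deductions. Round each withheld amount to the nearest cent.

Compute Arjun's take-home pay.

FSA contribution: $241.22
Taxable wages = $5,868.96 − $241.22 = $5,627.74
Municipal income tax: $5,627.74 × 0.015 = $84.42
State tax withheld: $5,627.74 × 0.09 = $506.50
Federal tax withheld: $5,627.74 × 0.1975 = $1,111.48
State unemployment insurance (employee share): $5,868.96 × 0.01 = $58.69
Medicare tax: $5,868.96 × 0.03 = $176.07
Social Security tax: $5,868.96 × 0.06 = $352.14
Employee stock purchase plan: $277.05
AD&D insurance premium: $72.00
Total deductions = $241.22 + $84.42 + $506.50 + $1,111.48 + $58.69 + $176.07 + $352.14 + $277.05 + $72.00 = $2,879.57
Net pay = $5,868.96 − $2,879.57 = $2,989.39

$2,989.39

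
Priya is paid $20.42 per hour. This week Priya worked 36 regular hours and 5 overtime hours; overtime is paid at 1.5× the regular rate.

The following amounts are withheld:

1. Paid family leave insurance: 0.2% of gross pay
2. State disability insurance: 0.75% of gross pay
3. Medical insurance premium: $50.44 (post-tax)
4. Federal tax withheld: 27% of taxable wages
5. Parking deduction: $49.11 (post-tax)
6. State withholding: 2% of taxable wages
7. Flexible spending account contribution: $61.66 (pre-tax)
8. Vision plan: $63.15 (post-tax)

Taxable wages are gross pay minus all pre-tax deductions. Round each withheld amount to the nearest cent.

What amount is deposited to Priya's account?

Regular pay: 36 × $20.42 = $735.12
Overtime pay: 5 × $20.42 × 1.5 = $153.15
Gross pay = $735.12 + $153.15 = $888.27
Flexible spending account contribution: $61.66
Taxable wages = $888.27 − $61.66 = $826.61
State withholding: $826.61 × 0.02 = $16.53
Federal tax withheld: $826.61 × 0.27 = $223.18
State disability insurance: $888.27 × 0.0075 = $6.66
Paid family leave insurance: $888.27 × 0.002 = $1.78
Vision plan: $63.15
Medical insurance premium: $50.44
Parking deduction: $49.11
Total deductions = $61.66 + $16.53 + $223.18 + $6.66 + $1.78 + $63.15 + $50.44 + $49.11 = $472.51
Net pay = $888.27 − $472.51 = $415.76

$415.76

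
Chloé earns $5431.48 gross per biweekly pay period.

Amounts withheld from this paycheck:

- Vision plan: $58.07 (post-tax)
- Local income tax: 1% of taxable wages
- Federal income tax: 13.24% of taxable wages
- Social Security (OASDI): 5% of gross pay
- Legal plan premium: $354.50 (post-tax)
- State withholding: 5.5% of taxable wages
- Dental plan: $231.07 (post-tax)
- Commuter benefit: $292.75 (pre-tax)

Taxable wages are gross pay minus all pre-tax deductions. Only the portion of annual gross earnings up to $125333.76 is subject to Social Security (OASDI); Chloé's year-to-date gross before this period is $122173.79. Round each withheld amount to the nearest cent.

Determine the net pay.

Commuter benefit: $292.75
Taxable wages = $5431.48 − $292.75 = $5138.73
State withholding: $5138.73 × 0.055 = $282.63
Federal income tax: $5138.73 × 0.1324 = $680.37
Local income tax: $5138.73 × 0.01 = $51.39
Social Security (OASDI): only $125333.76 − $122173.79 = $3159.97 of this check is subject → $3159.97 × 0.05 = $158.00
Legal plan premium: $354.50
Dental plan: $231.07
Vision plan: $58.07
Total deductions = $292.75 + $282.63 + $680.37 + $51.39 + $158.00 + $354.50 + $231.07 + $58.07 = $2108.78
Net pay = $5431.48 − $2108.78 = $3322.70

$3322.70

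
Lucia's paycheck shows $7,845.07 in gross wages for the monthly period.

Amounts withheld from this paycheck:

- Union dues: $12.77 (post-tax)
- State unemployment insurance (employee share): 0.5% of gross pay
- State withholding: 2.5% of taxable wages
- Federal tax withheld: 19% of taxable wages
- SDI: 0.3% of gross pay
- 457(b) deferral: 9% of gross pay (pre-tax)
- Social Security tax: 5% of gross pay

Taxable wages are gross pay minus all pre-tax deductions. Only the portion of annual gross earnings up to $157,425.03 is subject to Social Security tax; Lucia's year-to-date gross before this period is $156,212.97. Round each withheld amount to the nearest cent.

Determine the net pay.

457(b) deferral: $7,845.07 × 0.09 = $706.06
Taxable wages = $7,845.07 − $706.06 = $7,139.01
State withholding: $7,139.01 × 0.025 = $178.48
Federal tax withheld: $7,139.01 × 0.19 = $1,356.41
SDI: $7,845.07 × 0.003 = $23.54
State unemployment insurance (employee share): $7,845.07 × 0.005 = $39.23
Social Security tax: only $157,425.03 − $156,212.97 = $1,212.06 of this check is subject → $1,212.06 × 0.05 = $60.60
Union dues: $12.77
Total deductions = $706.06 + $178.48 + $1,356.41 + $23.54 + $39.23 + $60.60 + $12.77 = $2,377.09
Net pay = $7,845.07 − $2,377.09 = $5,467.98

$5,467.98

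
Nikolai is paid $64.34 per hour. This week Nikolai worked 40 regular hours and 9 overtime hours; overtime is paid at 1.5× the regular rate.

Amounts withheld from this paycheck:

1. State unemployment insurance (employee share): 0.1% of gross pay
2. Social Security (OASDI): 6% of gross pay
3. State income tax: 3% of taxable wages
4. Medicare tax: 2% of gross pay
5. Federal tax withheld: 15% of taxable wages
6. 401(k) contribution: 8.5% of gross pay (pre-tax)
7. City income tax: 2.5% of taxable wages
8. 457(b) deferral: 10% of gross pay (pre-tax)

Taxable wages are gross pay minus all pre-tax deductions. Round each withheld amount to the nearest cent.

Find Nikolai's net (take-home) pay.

Regular pay: 40 × $64.34 = $2,573.60
Overtime pay: 9 × $64.34 × 1.5 = $868.59
Gross pay = $2,573.60 + $868.59 = $3,442.19
457(b) deferral: $3,442.19 × 0.1 = $344.22
401(k) contribution: $3,442.19 × 0.085 = $292.59
Pre-tax total = $344.22 + $292.59 = $636.81
Taxable wages = $3,442.19 − $636.81 = $2,805.38
City income tax: $2,805.38 × 0.025 = $70.13
Federal tax withheld: $2,805.38 × 0.15 = $420.81
State income tax: $2,805.38 × 0.03 = $84.16
State unemployment insurance (employee share): $3,442.19 × 0.001 = $3.44
Medicare tax: $3,442.19 × 0.02 = $68.84
Social Security (OASDI): $3,442.19 × 0.06 = $206.53
Total deductions = $344.22 + $292.59 + $70.13 + $420.81 + $84.16 + $3.44 + $68.84 + $206.53 = $1,490.72
Net pay = $3,442.19 − $1,490.72 = $1,951.47

$1,951.47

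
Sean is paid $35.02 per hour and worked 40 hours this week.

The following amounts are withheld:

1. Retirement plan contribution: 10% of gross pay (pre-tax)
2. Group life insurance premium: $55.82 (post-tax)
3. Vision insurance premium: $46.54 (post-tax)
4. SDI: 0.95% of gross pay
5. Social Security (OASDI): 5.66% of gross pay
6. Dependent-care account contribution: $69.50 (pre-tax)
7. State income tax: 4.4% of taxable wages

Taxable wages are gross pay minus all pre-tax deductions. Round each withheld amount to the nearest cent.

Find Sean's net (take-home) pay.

Gross pay: 40 × $35.02 = $1,400.80
Retirement plan contribution: $1,400.80 × 0.1 = $140.08
Dependent-care account contribution: $69.50
Pre-tax total = $140.08 + $69.50 = $209.58
Taxable wages = $1,400.80 − $209.58 = $1,191.22
State income tax: $1,191.22 × 0.044 = $52.41
Social Security (OASDI): $1,400.80 × 0.0566 = $79.29
SDI: $1,400.80 × 0.0095 = $13.31
Vision insurance premium: $46.54
Group life insurance premium: $55.82
Total deductions = $140.08 + $69.50 + $52.41 + $79.29 + $13.31 + $46.54 + $55.82 = $456.95
Net pay = $1,400.80 − $456.95 = $943.85

$943.85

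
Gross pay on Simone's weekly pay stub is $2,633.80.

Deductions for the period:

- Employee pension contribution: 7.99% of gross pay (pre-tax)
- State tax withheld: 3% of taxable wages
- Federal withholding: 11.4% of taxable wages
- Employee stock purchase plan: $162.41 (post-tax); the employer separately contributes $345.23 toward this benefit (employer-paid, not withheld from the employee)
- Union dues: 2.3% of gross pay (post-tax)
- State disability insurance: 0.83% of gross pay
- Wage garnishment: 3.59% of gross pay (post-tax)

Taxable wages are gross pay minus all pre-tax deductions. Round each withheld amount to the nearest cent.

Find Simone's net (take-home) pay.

$1,735.00

Employee pension contribution: $2,633.80 × 0.0799 = $210.44
Taxable wages = $2,633.80 − $210.44 = $2,423.36
Federal withholding: $2,423.36 × 0.114 = $276.26
State tax withheld: $2,423.36 × 0.03 = $72.70
State disability insurance: $2,633.80 × 0.0083 = $21.86
Wage garnishment: $2,633.80 × 0.0359 = $94.55
Union dues: $2,633.80 × 0.023 = $60.58
Employee stock purchase plan: $162.41
(Employer's $345.23 toward employee stock purchase plan is not withheld from the employee.)
Total deductions = $210.44 + $276.26 + $72.70 + $21.86 + $94.55 + $60.58 + $162.41 = $898.80
Net pay = $2,633.80 − $898.80 = $1,735.00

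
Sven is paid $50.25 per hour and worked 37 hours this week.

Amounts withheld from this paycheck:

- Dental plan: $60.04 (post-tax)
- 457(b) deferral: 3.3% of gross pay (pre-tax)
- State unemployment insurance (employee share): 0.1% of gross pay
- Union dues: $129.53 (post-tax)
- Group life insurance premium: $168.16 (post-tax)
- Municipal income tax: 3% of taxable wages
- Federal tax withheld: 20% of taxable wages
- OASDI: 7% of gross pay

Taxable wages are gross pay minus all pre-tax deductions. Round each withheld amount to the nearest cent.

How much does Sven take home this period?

$894.63

Gross pay: 37 × $50.25 = $1,859.25
457(b) deferral: $1,859.25 × 0.033 = $61.36
Taxable wages = $1,859.25 − $61.36 = $1,797.89
Federal tax withheld: $1,797.89 × 0.2 = $359.58
Municipal income tax: $1,797.89 × 0.03 = $53.94
State unemployment insurance (employee share): $1,859.25 × 0.001 = $1.86
OASDI: $1,859.25 × 0.07 = $130.15
Group life insurance premium: $168.16
Union dues: $129.53
Dental plan: $60.04
Total deductions = $61.36 + $359.58 + $53.94 + $1.86 + $130.15 + $168.16 + $129.53 + $60.04 = $964.62
Net pay = $1,859.25 − $964.62 = $894.63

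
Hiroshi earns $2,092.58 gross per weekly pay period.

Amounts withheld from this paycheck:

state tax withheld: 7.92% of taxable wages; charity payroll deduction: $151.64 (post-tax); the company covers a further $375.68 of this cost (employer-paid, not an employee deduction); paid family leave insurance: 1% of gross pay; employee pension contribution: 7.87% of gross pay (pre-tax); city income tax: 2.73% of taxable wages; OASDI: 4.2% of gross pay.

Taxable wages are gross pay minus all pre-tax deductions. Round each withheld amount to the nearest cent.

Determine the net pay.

$1,462.11

Employee pension contribution: $2,092.58 × 0.0787 = $164.69
Taxable wages = $2,092.58 − $164.69 = $1,927.89
State tax withheld: $1,927.89 × 0.0792 = $152.69
City income tax: $1,927.89 × 0.0273 = $52.63
Paid family leave insurance: $2,092.58 × 0.01 = $20.93
OASDI: $2,092.58 × 0.042 = $87.89
Charity payroll deduction: $151.64
(Employer's $375.68 toward charity payroll deduction is not withheld from the employee.)
Total deductions = $164.69 + $152.69 + $52.63 + $20.93 + $87.89 + $151.64 = $630.47
Net pay = $2,092.58 − $630.47 = $1,462.11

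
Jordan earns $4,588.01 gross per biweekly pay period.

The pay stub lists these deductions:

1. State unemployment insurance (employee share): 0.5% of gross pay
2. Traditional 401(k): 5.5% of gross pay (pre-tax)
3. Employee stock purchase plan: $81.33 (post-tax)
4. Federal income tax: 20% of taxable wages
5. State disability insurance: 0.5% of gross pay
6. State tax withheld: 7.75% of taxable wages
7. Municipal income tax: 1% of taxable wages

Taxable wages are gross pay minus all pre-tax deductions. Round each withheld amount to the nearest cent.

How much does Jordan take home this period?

Traditional 401(k): $4,588.01 × 0.055 = $252.34
Taxable wages = $4,588.01 − $252.34 = $4,335.67
Federal income tax: $4,335.67 × 0.2 = $867.13
Municipal income tax: $4,335.67 × 0.01 = $43.36
State tax withheld: $4,335.67 × 0.0775 = $336.01
State unemployment insurance (employee share): $4,588.01 × 0.005 = $22.94
State disability insurance: $4,588.01 × 0.005 = $22.94
Employee stock purchase plan: $81.33
Total deductions = $252.34 + $867.13 + $43.36 + $336.01 + $22.94 + $22.94 + $81.33 = $1,626.05
Net pay = $4,588.01 − $1,626.05 = $2,961.96

$2,961.96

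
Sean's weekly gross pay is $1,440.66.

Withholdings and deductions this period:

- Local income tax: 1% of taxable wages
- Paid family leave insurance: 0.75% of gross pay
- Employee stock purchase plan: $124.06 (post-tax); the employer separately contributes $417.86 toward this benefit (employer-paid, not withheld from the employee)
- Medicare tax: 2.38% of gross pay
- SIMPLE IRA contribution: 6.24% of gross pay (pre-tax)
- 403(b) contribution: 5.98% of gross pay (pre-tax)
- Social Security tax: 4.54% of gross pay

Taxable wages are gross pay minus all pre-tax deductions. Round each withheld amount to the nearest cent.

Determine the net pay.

$1,017.40

SIMPLE IRA contribution: $1,440.66 × 0.0624 = $89.90
403(b) contribution: $1,440.66 × 0.0598 = $86.15
Pre-tax total = $89.90 + $86.15 = $176.05
Taxable wages = $1,440.66 − $176.05 = $1,264.61
Local income tax: $1,264.61 × 0.01 = $12.65
Social Security tax: $1,440.66 × 0.0454 = $65.41
Paid family leave insurance: $1,440.66 × 0.0075 = $10.80
Medicare tax: $1,440.66 × 0.0238 = $34.29
Employee stock purchase plan: $124.06
(Employer's $417.86 toward employee stock purchase plan is not withheld from the employee.)
Total deductions = $89.90 + $86.15 + $12.65 + $65.41 + $10.80 + $34.29 + $124.06 = $423.26
Net pay = $1,440.66 − $423.26 = $1,017.40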